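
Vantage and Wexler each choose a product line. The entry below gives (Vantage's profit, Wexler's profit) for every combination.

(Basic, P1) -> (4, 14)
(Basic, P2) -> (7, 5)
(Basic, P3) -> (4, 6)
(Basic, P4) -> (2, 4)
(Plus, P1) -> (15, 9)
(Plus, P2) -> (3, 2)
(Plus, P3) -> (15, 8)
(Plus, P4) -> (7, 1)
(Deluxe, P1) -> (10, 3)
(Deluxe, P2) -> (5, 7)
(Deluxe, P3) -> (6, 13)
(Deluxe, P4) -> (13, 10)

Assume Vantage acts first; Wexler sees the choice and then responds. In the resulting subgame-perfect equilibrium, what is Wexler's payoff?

Work backward from Wexler's decision.
- Basic → Wexler plays P1 (best of 14, 5, 6, 4); Vantage gets 4.
- Plus → Wexler plays P1 (best of 9, 2, 8, 1); Vantage gets 15.
- Deluxe → Wexler plays P3 (best of 3, 7, 13, 10); Vantage gets 6.
Maximizing over 4, 15, 6, Vantage chooses Plus. Subgame-perfect outcome: (Plus, P1) with payoffs (15, 9).

9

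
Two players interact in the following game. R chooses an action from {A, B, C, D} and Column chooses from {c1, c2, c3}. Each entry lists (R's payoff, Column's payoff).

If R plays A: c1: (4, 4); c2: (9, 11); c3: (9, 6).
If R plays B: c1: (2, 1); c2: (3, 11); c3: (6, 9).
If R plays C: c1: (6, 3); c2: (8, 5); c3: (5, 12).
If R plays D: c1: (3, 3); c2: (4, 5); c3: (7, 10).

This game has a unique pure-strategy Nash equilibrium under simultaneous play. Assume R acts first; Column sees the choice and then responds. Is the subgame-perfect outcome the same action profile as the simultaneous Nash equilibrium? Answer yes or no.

Work backward from Column's decision.
- A: BR = c2, leader payoff 9.
- B: BR = c2, leader payoff 3.
- C: BR = c3, leader payoff 5.
- D: BR = c3, leader payoff 7.
R's induced payoffs are 9, 3, 5, 7, so R commits to A. Subgame-perfect outcome: (A, c2) with payoffs (9, 11).
Now find the simultaneous Nash equilibrium.
R's best replies: c1→C; c2→A; c3→A.
Column's best replies: A→c2; B→c2; C→c3; D→c3.
Only (A, c2) has each player best-responding; Nash payoffs (9, 11).
Sequential outcome (A, c2) coincides with the Nash profile (A, c2).

yes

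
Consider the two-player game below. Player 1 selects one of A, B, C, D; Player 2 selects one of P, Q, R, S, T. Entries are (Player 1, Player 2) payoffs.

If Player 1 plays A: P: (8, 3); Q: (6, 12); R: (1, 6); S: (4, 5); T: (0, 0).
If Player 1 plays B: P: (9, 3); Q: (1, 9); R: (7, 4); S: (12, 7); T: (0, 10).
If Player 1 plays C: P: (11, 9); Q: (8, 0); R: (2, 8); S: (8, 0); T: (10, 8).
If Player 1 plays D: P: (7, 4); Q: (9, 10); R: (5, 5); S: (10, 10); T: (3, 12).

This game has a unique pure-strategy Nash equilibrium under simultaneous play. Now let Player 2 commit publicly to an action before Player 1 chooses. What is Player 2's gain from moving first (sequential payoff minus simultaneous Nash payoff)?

Solve by backward induction (Player 2 leads).
- P: Player 1 compares 8, 9, 11, 7 and picks C; Player 2 would get 9.
- Q: Player 1 compares 6, 1, 8, 9 and picks D; Player 2 would get 10.
- R: Player 1 compares 1, 7, 2, 5 and picks B; Player 2 would get 4.
- S: Player 1 compares 4, 12, 8, 10 and picks B; Player 2 would get 7.
- T: Player 1 compares 0, 0, 10, 3 and picks C; Player 2 would get 8.
Player 2's induced payoffs are 9, 10, 4, 7, 8, so Player 2 commits to Q. Subgame-perfect outcome: (D, Q) with payoffs (9, 10).
Under simultaneous play:
Player 1's best replies: P→C; Q→D; R→B; S→B; T→C.
Player 2's best replies: A→Q; B→T; C→P; D→T.
Only (C, P) has each player best-responding; Nash payoffs (11, 9).
Player 2's commitment gain: 10 − 9 = 1.

1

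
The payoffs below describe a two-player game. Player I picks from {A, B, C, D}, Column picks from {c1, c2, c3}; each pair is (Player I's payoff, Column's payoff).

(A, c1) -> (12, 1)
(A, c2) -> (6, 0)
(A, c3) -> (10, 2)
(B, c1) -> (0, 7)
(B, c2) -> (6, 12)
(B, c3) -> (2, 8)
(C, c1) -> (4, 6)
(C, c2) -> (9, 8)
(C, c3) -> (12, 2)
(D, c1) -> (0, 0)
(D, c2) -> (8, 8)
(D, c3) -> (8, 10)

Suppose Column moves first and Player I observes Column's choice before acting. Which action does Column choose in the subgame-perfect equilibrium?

Solve by backward induction (Column leads).
- c1 → Player I plays A (best of 12, 0, 4, 0); Column gets 1.
- c2 → Player I plays C (best of 6, 6, 9, 8); Column gets 8.
- c3 → Player I plays C (best of 10, 2, 12, 8); Column gets 2.
Among 1, 8, 2, the best is 8 at c2. Subgame-perfect outcome: (C, c2) with payoffs (9, 8).

c2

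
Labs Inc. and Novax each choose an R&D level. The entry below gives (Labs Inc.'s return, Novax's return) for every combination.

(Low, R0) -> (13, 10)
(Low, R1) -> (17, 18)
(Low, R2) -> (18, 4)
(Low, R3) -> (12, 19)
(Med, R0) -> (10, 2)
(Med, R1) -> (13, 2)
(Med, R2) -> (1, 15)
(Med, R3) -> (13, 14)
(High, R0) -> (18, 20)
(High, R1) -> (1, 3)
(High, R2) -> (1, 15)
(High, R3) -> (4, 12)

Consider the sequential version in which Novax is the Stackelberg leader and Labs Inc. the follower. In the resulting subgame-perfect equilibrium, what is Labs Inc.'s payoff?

18

Backward induction with Novax moving first.
- R0 → Labs Inc. plays High (best of 13, 10, 18); Novax gets 20.
- R1 → Labs Inc. plays Low (best of 17, 13, 1); Novax gets 18.
- R2 → Labs Inc. plays Low (best of 18, 1, 1); Novax gets 4.
- R3 → Labs Inc. plays Med (best of 12, 13, 4); Novax gets 14.
Among 20, 18, 4, 14, the best is 20 at R0. Subgame-perfect outcome: (High, R0) with payoffs (18, 20).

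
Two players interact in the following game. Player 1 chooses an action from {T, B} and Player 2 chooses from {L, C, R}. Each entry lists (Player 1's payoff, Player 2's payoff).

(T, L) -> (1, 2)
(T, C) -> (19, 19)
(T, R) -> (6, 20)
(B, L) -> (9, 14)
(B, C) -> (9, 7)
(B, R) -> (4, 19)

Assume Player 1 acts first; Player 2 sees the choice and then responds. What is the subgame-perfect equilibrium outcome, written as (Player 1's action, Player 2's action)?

(T, R)

Player 2 best-responds to each possible Player 1 move:
- T → Player 2 plays R (best of 2, 19, 20); Player 1 gets 6.
- B → Player 2 plays R (best of 14, 7, 19); Player 1 gets 4.
Among 6, 4, the best is 6 at T. Subgame-perfect outcome: (T, R) with payoffs (6, 20).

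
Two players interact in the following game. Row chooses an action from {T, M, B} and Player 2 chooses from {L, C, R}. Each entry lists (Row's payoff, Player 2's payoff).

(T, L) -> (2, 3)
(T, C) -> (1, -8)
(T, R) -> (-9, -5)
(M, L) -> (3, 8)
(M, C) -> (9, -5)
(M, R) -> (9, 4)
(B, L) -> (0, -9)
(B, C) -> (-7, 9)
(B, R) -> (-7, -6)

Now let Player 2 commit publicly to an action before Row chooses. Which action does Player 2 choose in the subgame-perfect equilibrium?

L

Work backward from Row's decision.
- L: BR = M, leader payoff 8.
- C: BR = M, leader payoff -5.
- R: BR = M, leader payoff 4.
Maximizing over 8, -5, 4, Player 2 chooses L. Subgame-perfect outcome: (M, L) with payoffs (3, 8).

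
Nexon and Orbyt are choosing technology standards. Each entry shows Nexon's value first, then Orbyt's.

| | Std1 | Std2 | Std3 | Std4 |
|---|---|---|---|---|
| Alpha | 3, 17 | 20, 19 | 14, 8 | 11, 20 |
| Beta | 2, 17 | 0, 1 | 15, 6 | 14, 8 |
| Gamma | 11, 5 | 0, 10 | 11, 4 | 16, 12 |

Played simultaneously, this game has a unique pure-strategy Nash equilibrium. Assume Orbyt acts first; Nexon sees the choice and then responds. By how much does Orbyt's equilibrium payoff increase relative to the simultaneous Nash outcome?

7

Nexon best-responds to each possible Orbyt move:
- Std1: Nexon compares 3, 2, 11 and picks Gamma; Orbyt would get 5.
- Std2: Nexon compares 20, 0, 0 and picks Alpha; Orbyt would get 19.
- Std3: Nexon compares 14, 15, 11 and picks Beta; Orbyt would get 6.
- Std4: Nexon compares 11, 14, 16 and picks Gamma; Orbyt would get 12.
Among 5, 19, 6, 12, the best is 19 at Std2. Subgame-perfect outcome: (Alpha, Std2) with payoffs (20, 19).
Now find the simultaneous Nash equilibrium.
Nexon's best replies: Std1→Gamma; Std2→Alpha; Std3→Beta; Std4→Gamma.
Orbyt's best replies: Alpha→Std4; Beta→Std1; Gamma→Std4.
The unique mutual best reply is (Gamma, Std4), giving (16, 12).
Orbyt's commitment gain: 19 − 12 = 7.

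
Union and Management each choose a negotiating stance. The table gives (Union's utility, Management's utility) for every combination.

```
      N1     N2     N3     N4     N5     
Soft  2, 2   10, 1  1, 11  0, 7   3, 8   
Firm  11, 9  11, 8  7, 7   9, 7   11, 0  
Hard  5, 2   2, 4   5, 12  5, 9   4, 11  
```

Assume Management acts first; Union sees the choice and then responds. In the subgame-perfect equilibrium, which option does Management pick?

Backward induction with Management moving first.
- N1: Union compares 2, 11, 5 and picks Firm; Management would get 9.
- N2: Union compares 10, 11, 2 and picks Firm; Management would get 8.
- N3: Union compares 1, 7, 5 and picks Firm; Management would get 7.
- N4: Union compares 0, 9, 5 and picks Firm; Management would get 7.
- N5: Union compares 3, 11, 4 and picks Firm; Management would get 0.
Among 9, 8, 7, 7, 0, the best is 9 at N1. Subgame-perfect outcome: (Firm, N1) with payoffs (11, 9).

N1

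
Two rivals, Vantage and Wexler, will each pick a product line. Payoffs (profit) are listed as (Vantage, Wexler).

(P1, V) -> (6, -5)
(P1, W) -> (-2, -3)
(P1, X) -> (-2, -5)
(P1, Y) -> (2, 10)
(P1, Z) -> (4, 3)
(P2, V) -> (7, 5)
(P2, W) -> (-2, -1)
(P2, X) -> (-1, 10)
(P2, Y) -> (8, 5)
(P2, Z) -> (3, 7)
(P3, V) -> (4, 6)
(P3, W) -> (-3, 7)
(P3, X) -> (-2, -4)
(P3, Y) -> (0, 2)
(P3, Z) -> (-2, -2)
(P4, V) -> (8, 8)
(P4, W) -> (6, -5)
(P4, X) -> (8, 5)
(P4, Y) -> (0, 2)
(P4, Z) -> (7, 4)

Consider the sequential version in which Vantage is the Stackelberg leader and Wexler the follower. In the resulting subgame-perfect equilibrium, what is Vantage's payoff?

Solve by backward induction (Vantage leads).
- P1 → Wexler plays Y (best of -5, -3, -5, 10, 3); Vantage gets 2.
- P2 → Wexler plays X (best of 5, -1, 10, 5, 7); Vantage gets -1.
- P3 → Wexler plays W (best of 6, 7, -4, 2, -2); Vantage gets -3.
- P4 → Wexler plays V (best of 8, -5, 5, 2, 4); Vantage gets 8.
Among 2, -1, -3, 8, the best is 8 at P4. Subgame-perfect outcome: (P4, V) with payoffs (8, 8).

8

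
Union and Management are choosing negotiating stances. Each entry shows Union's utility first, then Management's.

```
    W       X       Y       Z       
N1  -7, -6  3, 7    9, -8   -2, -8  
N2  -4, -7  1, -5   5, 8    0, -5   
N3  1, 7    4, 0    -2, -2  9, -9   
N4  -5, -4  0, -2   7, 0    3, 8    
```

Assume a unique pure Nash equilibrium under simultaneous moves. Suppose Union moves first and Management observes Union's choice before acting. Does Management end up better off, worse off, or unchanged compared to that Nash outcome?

Backward induction with Union moving first.
- N1 → Management plays X (best of -6, 7, -8, -8); Union gets 3.
- N2 → Management plays Y (best of -7, -5, 8, -5); Union gets 5.
- N3 → Management plays W (best of 7, 0, -2, -9); Union gets 1.
- N4 → Management plays Z (best of -4, -2, 0, 8); Union gets 3.
Union's induced payoffs are 3, 5, 1, 3, so Union commits to N2. Subgame-perfect outcome: (N2, Y) with payoffs (5, 8).
Under simultaneous play:
Union's best replies: W→N3; X→N3; Y→N1; Z→N3.
Management's best replies: N1→X; N2→Y; N3→W; N4→Z.
The unique mutual best reply is (N3, W), giving (1, 7).
Management earns 8 sequentially versus 7 at the Nash outcome: better off.

better off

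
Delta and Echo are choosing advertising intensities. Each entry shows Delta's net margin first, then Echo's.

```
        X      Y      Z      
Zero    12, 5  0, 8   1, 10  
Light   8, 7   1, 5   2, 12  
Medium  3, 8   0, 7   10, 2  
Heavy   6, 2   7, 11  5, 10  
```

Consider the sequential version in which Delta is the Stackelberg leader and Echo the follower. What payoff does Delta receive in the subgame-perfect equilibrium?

Solve by backward induction (Delta leads).
- Zero: BR = Z, leader payoff 1.
- Light: BR = Z, leader payoff 2.
- Medium: BR = X, leader payoff 3.
- Heavy: BR = Y, leader payoff 7.
Among 1, 2, 3, 7, the best is 7 at Heavy. Subgame-perfect outcome: (Heavy, Y) with payoffs (7, 11).

7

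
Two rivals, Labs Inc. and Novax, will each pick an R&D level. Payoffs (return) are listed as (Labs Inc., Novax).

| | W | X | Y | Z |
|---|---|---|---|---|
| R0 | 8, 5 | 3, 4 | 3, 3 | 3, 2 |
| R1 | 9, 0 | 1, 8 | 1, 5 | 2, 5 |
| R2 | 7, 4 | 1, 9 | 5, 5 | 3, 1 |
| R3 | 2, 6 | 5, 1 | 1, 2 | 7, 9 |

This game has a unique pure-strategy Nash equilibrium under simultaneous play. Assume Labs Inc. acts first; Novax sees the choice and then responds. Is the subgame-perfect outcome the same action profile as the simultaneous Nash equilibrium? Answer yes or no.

Backward induction with Labs Inc. moving first.
- R0 → Novax plays W (best of 5, 4, 3, 2); Labs Inc. gets 8.
- R1 → Novax plays X (best of 0, 8, 5, 5); Labs Inc. gets 1.
- R2 → Novax plays X (best of 4, 9, 5, 1); Labs Inc. gets 1.
- R3 → Novax plays Z (best of 6, 1, 2, 9); Labs Inc. gets 7.
Labs Inc.'s induced payoffs are 8, 1, 1, 7, so Labs Inc. commits to R0. Subgame-perfect outcome: (R0, W) with payoffs (8, 5).
Now find the simultaneous Nash equilibrium.
Labs Inc.'s best replies: W→R1; X→R3; Y→R2; Z→R3.
Novax's best replies: R0→W; R1→X; R2→X; R3→Z.
Only (R3, Z) has each player best-responding; Nash payoffs (7, 9).
Sequential outcome (R0, W) differs from the Nash profile (R3, Z).

no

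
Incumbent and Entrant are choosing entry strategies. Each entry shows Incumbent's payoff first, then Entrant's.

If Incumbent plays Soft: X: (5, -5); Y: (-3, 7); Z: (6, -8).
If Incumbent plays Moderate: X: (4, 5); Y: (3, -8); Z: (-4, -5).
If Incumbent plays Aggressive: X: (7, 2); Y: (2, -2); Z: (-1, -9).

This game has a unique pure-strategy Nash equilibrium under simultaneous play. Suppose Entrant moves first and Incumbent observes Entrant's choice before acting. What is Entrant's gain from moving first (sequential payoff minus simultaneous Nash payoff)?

Incumbent best-responds to each possible Entrant move:
- X → Incumbent plays Aggressive (best of 5, 4, 7); Entrant gets 2.
- Y → Incumbent plays Moderate (best of -3, 3, 2); Entrant gets -8.
- Z → Incumbent plays Soft (best of 6, -4, -1); Entrant gets -8.
Entrant's induced payoffs are 2, -8, -8, so Entrant commits to X. Subgame-perfect outcome: (Aggressive, X) with payoffs (7, 2).
Now find the simultaneous Nash equilibrium.
Incumbent's best replies: X→Aggressive; Y→Moderate; Z→Soft.
Entrant's best replies: Soft→Y; Moderate→X; Aggressive→X.
The unique mutual best reply is (Aggressive, X), giving (7, 2).
Entrant's commitment gain: 2 − 2 = 0.

0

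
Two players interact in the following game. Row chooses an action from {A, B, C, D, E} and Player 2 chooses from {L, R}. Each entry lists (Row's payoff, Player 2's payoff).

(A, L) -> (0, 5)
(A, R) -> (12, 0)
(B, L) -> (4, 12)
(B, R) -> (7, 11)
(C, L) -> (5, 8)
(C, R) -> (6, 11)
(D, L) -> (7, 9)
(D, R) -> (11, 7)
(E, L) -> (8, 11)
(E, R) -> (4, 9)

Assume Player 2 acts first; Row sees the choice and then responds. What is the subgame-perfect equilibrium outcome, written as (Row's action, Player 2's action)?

Work backward from Row's decision.
- L: BR = E, leader payoff 11.
- R: BR = A, leader payoff 0.
Player 2's induced payoffs are 11, 0, so Player 2 commits to L. Subgame-perfect outcome: (E, L) with payoffs (8, 11).

(E, L)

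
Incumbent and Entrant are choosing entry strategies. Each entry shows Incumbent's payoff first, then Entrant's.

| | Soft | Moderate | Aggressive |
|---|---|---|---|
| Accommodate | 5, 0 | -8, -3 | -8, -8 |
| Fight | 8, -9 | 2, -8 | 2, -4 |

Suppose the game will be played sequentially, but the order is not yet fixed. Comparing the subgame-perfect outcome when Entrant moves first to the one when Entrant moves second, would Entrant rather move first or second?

If Incumbent leads: Entrant's best replies are Accommodate→Soft, Fight→Aggressive; Incumbent's induced payoffs 5, 2; outcome (Accommodate, Soft), payoffs (5, 0).
If Entrant leads: Incumbent's best replies are Soft→Fight, Moderate→Fight, Aggressive→Fight; Entrant's induced payoffs -9, -8, -4; outcome (Fight, Aggressive), payoffs (2, -4).
Entrant gets -4 moving first and 0 moving second, so Entrant prefers to move second.

second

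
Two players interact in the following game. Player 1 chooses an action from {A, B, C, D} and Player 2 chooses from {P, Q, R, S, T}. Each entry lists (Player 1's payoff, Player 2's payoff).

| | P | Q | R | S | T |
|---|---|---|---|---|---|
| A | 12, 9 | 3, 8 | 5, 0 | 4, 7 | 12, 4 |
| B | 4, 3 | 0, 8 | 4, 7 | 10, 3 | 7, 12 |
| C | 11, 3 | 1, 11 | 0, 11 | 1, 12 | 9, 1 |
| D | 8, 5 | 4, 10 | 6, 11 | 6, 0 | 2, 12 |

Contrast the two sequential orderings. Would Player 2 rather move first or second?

first

If Player 1 leads: Player 2's best replies are A→P, B→T, C→S, D→T; Player 1's induced payoffs 12, 7, 1, 2; outcome (A, P), payoffs (12, 9).
If Player 2 leads: Player 1's best replies are P→A, Q→D, R→D, S→B, T→A; Player 2's induced payoffs 9, 10, 11, 3, 4; outcome (D, R), payoffs (6, 11).
Player 2 gets 11 moving first and 9 moving second, so Player 2 prefers to move first.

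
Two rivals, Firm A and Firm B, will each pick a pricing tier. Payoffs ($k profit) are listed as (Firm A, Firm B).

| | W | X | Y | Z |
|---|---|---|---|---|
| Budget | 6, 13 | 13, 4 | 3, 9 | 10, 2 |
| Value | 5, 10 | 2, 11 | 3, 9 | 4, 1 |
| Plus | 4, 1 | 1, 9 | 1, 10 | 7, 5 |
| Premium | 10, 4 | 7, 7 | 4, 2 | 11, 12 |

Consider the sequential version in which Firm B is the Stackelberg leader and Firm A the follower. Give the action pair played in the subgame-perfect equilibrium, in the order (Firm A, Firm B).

Firm A best-responds to each possible Firm B move:
- W → Firm A plays Premium (best of 6, 5, 4, 10); Firm B gets 4.
- X → Firm A plays Budget (best of 13, 2, 1, 7); Firm B gets 4.
- Y → Firm A plays Premium (best of 3, 3, 1, 4); Firm B gets 2.
- Z → Firm A plays Premium (best of 10, 4, 7, 11); Firm B gets 12.
Firm B's induced payoffs are 4, 4, 2, 12, so Firm B commits to Z. Subgame-perfect outcome: (Premium, Z) with payoffs (11, 12).

(Premium, Z)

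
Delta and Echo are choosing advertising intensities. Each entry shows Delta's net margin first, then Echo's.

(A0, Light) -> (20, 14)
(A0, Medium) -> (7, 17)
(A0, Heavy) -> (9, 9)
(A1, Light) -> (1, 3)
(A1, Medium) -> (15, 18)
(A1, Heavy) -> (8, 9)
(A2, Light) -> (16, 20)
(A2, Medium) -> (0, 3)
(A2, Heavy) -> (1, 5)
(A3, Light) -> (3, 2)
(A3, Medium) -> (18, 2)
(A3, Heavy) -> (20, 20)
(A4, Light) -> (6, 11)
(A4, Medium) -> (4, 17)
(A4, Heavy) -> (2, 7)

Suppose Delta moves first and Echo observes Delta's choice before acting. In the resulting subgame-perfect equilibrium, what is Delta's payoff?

Echo best-responds to each possible Delta move:
- A0: BR = Medium, leader payoff 7.
- A1: BR = Medium, leader payoff 15.
- A2: BR = Light, leader payoff 16.
- A3: BR = Heavy, leader payoff 20.
- A4: BR = Medium, leader payoff 4.
Maximizing over 7, 15, 16, 20, 4, Delta chooses A3. Subgame-perfect outcome: (A3, Heavy) with payoffs (20, 20).

20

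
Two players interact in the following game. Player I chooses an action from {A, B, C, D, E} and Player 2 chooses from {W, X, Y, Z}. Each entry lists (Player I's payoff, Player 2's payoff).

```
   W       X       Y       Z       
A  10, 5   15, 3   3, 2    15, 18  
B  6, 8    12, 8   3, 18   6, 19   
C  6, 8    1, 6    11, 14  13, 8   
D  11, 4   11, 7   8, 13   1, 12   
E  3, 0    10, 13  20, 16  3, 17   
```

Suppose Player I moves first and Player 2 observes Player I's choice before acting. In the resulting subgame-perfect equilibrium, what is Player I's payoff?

Backward induction with Player I moving first.
- A → Player 2 plays Z (best of 5, 3, 2, 18); Player I gets 15.
- B → Player 2 plays Z (best of 8, 8, 18, 19); Player I gets 6.
- C → Player 2 plays Y (best of 8, 6, 14, 8); Player I gets 11.
- D → Player 2 plays Y (best of 4, 7, 13, 12); Player I gets 8.
- E → Player 2 plays Z (best of 0, 13, 16, 17); Player I gets 3.
Among 15, 6, 11, 8, 3, the best is 15 at A. Subgame-perfect outcome: (A, Z) with payoffs (15, 18).

15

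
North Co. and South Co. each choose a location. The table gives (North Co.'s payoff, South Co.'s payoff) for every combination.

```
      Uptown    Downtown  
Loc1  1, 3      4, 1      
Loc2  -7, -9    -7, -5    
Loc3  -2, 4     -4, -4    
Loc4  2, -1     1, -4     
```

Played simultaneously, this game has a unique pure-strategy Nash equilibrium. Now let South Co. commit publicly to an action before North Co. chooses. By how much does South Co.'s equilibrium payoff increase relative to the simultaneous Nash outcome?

Solve by backward induction (South Co. leads).
- Uptown: BR = Loc4, leader payoff -1.
- Downtown: BR = Loc1, leader payoff 1.
Among -1, 1, the best is 1 at Downtown. Subgame-perfect outcome: (Loc1, Downtown) with payoffs (4, 1).
For the simultaneous game, intersect best replies.
North Co.'s best replies: Uptown→Loc4; Downtown→Loc1.
South Co.'s best replies: Loc1→Uptown; Loc2→Downtown; Loc3→Uptown; Loc4→Uptown.
The unique mutual best reply is (Loc4, Uptown), giving (2, -1).
South Co.'s commitment gain: 1 − -1 = 2.

2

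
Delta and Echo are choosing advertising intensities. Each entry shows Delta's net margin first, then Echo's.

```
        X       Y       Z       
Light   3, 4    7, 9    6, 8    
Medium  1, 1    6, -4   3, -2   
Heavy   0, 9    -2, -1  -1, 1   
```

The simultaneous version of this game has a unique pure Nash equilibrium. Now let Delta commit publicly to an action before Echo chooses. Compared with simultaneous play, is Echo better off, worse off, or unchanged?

Echo best-responds to each possible Delta move:
- Light: BR = Y, leader payoff 7.
- Medium: BR = X, leader payoff 1.
- Heavy: BR = X, leader payoff 0.
Maximizing over 7, 1, 0, Delta chooses Light. Subgame-perfect outcome: (Light, Y) with payoffs (7, 9).
Now find the simultaneous Nash equilibrium.
Delta's best replies: X→Light; Y→Light; Z→Light.
Echo's best replies: Light→Y; Medium→X; Heavy→X.
Only (Light, Y) has each player best-responding; Nash payoffs (7, 9).
Echo earns 9 sequentially versus 9 at the Nash outcome: unchanged.

unchanged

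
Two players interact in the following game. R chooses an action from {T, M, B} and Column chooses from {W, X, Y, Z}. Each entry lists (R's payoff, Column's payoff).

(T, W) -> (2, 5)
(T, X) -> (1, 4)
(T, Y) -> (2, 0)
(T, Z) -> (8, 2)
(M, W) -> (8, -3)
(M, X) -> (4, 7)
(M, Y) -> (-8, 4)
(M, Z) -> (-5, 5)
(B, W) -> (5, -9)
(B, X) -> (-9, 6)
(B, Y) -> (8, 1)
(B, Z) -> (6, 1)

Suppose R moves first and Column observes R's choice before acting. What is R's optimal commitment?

Work backward from Column's decision.
- T → Column plays W (best of 5, 4, 0, 2); R gets 2.
- M → Column plays X (best of -3, 7, 4, 5); R gets 4.
- B → Column plays X (best of -9, 6, 1, 1); R gets -9.
R's induced payoffs are 2, 4, -9, so R commits to M. Subgame-perfect outcome: (M, X) with payoffs (4, 7).

M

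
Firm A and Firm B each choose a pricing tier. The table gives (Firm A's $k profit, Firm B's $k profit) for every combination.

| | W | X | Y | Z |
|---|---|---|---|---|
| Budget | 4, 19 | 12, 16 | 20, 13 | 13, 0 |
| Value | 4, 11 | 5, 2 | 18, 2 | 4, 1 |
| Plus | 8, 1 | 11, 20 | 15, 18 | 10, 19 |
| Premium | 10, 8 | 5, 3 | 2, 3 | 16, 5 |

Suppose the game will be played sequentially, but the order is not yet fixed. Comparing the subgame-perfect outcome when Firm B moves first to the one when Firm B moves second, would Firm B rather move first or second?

If Firm A leads: Firm B's best replies are Budget→W, Value→W, Plus→X, Premium→W; Firm A's induced payoffs 4, 4, 11, 10; outcome (Plus, X), payoffs (11, 20).
If Firm B leads: Firm A's best replies are W→Premium, X→Budget, Y→Budget, Z→Premium; Firm B's induced payoffs 8, 16, 13, 5; outcome (Budget, X), payoffs (12, 16).
Firm B gets 16 moving first and 20 moving second, so Firm B prefers to move second.

second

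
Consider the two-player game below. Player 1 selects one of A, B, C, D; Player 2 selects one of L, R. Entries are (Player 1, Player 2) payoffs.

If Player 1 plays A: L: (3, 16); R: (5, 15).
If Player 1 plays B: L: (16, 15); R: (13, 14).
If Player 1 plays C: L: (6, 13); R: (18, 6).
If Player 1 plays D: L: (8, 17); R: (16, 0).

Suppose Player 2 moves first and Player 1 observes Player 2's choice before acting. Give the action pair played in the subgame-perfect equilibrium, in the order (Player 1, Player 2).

Solve by backward induction (Player 2 leads).
- L: Player 1 compares 3, 16, 6, 8 and picks B; Player 2 would get 15.
- R: Player 1 compares 5, 13, 18, 16 and picks C; Player 2 would get 6.
Player 2's induced payoffs are 15, 6, so Player 2 commits to L. Subgame-perfect outcome: (B, L) with payoffs (16, 15).

(B, L)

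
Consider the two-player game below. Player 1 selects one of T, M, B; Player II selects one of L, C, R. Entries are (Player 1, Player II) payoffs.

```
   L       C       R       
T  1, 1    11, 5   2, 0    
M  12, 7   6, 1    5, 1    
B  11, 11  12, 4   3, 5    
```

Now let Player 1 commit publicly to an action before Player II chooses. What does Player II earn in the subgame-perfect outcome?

Solve by backward induction (Player 1 leads).
- T: BR = C, leader payoff 11.
- M: BR = L, leader payoff 12.
- B: BR = L, leader payoff 11.
Among 11, 12, 11, the best is 12 at M. Subgame-perfect outcome: (M, L) with payoffs (12, 7).

7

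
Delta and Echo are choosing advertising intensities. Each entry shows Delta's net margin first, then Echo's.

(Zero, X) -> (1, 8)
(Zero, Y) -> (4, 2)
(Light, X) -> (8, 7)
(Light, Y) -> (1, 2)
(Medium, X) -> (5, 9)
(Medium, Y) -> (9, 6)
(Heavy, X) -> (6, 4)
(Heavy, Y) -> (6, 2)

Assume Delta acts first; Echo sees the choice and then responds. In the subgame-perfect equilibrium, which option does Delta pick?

Echo best-responds to each possible Delta move:
- Zero → Echo plays X (best of 8, 2); Delta gets 1.
- Light → Echo plays X (best of 7, 2); Delta gets 8.
- Medium → Echo plays X (best of 9, 6); Delta gets 5.
- Heavy → Echo plays X (best of 4, 2); Delta gets 6.
Maximizing over 1, 8, 5, 6, Delta chooses Light. Subgame-perfect outcome: (Light, X) with payoffs (8, 7).

Light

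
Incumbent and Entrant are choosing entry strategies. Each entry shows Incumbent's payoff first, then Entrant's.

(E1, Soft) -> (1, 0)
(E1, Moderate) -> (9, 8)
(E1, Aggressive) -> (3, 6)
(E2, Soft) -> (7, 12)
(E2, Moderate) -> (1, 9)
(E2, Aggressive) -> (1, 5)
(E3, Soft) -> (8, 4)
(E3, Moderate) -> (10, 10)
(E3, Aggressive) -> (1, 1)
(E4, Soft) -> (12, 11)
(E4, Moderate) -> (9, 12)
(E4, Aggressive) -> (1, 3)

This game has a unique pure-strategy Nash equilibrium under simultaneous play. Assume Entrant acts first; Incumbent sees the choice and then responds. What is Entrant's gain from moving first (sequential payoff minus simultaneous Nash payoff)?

Incumbent best-responds to each possible Entrant move:
- Soft → Incumbent plays E4 (best of 1, 7, 8, 12); Entrant gets 11.
- Moderate → Incumbent plays E3 (best of 9, 1, 10, 9); Entrant gets 10.
- Aggressive → Incumbent plays E1 (best of 3, 1, 1, 1); Entrant gets 6.
Entrant's induced payoffs are 11, 10, 6, so Entrant commits to Soft. Subgame-perfect outcome: (E4, Soft) with payoffs (12, 11).
Under simultaneous play:
Incumbent's best replies: Soft→E4; Moderate→E3; Aggressive→E1.
Entrant's best replies: E1→Moderate; E2→Soft; E3→Moderate; E4→Moderate.
The unique mutual best reply is (E3, Moderate), giving (10, 10).
Entrant's commitment gain: 11 − 10 = 1.

1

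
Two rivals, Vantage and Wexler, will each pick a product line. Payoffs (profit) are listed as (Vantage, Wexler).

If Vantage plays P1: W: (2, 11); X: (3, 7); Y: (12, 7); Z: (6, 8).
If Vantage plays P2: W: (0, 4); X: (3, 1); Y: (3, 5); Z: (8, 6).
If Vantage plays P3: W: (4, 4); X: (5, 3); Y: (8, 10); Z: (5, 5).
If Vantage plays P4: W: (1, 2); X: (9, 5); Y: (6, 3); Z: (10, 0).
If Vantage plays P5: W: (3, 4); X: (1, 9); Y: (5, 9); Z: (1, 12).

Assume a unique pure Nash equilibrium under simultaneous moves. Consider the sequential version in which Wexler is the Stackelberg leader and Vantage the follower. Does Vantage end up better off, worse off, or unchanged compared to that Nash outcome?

Vantage best-responds to each possible Wexler move:
- W: BR = P3, leader payoff 4.
- X: BR = P4, leader payoff 5.
- Y: BR = P1, leader payoff 7.
- Z: BR = P4, leader payoff 0.
Among 4, 5, 7, 0, the best is 7 at Y. Subgame-perfect outcome: (P1, Y) with payoffs (12, 7).
For the simultaneous game, intersect best replies.
Vantage's best replies: W→P3; X→P4; Y→P1; Z→P4.
Wexler's best replies: P1→W; P2→Z; P3→Y; P4→X; P5→Z.
The unique mutual best reply is (P4, X), giving (9, 5).
Vantage earns 12 sequentially versus 9 at the Nash outcome: better off.

better off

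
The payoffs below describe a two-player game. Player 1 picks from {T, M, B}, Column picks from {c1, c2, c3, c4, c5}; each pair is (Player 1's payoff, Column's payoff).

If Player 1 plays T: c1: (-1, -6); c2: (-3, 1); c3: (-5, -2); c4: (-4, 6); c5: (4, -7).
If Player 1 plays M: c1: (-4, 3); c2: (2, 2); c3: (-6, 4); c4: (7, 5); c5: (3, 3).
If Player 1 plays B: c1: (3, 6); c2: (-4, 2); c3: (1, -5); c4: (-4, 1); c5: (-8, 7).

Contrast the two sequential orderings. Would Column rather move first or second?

If Player 1 leads: Column's best replies are T→c4, M→c4, B→c5; Player 1's induced payoffs -4, 7, -8; outcome (M, c4), payoffs (7, 5).
If Column leads: Player 1's best replies are c1→B, c2→M, c3→B, c4→M, c5→T; Column's induced payoffs 6, 2, -5, 5, -7; outcome (B, c1), payoffs (3, 6).
Column gets 6 moving first and 5 moving second, so Column prefers to move first.

first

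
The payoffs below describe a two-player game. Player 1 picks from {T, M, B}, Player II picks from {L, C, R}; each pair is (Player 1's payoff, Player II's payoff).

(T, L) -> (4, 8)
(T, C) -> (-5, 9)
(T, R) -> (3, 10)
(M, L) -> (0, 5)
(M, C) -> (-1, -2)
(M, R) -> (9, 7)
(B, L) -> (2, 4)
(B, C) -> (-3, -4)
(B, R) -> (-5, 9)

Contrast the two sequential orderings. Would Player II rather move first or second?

If Player 1 leads: Player II's best replies are T→R, M→R, B→R; Player 1's induced payoffs 3, 9, -5; outcome (M, R), payoffs (9, 7).
If Player II leads: Player 1's best replies are L→T, C→M, R→M; Player II's induced payoffs 8, -2, 7; outcome (T, L), payoffs (4, 8).
Player II gets 8 moving first and 7 moving second, so Player II prefers to move first.

first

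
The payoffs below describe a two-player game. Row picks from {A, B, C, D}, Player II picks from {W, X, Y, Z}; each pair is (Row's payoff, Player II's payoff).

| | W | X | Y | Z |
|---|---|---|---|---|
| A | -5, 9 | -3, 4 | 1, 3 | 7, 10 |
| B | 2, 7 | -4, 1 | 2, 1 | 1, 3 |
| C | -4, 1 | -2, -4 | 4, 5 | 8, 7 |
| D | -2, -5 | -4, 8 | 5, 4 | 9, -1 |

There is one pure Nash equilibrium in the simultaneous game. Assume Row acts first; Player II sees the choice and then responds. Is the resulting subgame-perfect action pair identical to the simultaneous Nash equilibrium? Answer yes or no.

Player II best-responds to each possible Row move:
- A → Player II plays Z (best of 9, 4, 3, 10); Row gets 7.
- B → Player II plays W (best of 7, 1, 1, 3); Row gets 2.
- C → Player II plays Z (best of 1, -4, 5, 7); Row gets 8.
- D → Player II plays X (best of -5, 8, 4, -1); Row gets -4.
Maximizing over 7, 2, 8, -4, Row chooses C. Subgame-perfect outcome: (C, Z) with payoffs (8, 7).
Now find the simultaneous Nash equilibrium.
Row's best replies: W→B; X→C; Y→D; Z→D.
Player II's best replies: A→Z; B→W; C→Z; D→X.
Only (B, W) has each player best-responding; Nash payoffs (2, 7).
Sequential outcome (C, Z) differs from the Nash profile (B, W).

no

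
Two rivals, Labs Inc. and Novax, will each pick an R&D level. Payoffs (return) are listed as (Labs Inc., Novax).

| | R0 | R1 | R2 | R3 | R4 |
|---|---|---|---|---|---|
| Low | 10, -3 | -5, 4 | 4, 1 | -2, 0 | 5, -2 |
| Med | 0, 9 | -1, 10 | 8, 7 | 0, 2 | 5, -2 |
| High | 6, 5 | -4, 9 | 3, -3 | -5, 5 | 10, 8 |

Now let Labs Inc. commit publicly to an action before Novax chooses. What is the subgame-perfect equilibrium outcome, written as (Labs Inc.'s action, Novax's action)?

(Med, R1)

Work backward from Novax's decision.
- Low → Novax plays R1 (best of -3, 4, 1, 0, -2); Labs Inc. gets -5.
- Med → Novax plays R1 (best of 9, 10, 7, 2, -2); Labs Inc. gets -1.
- High → Novax plays R1 (best of 5, 9, -3, 5, 8); Labs Inc. gets -4.
Labs Inc.'s induced payoffs are -5, -1, -4, so Labs Inc. commits to Med. Subgame-perfect outcome: (Med, R1) with payoffs (-1, 10).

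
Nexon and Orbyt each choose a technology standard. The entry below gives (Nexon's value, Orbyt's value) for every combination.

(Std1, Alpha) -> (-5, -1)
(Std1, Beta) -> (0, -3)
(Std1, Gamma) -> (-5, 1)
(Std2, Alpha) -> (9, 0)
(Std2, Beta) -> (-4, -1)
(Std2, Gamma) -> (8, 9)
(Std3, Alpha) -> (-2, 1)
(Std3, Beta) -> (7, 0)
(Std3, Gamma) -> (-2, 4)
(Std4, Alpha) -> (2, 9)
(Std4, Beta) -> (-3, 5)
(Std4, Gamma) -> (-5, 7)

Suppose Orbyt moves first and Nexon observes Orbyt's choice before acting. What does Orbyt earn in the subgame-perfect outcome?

Solve by backward induction (Orbyt leads).
- Alpha → Nexon plays Std2 (best of -5, 9, -2, 2); Orbyt gets 0.
- Beta → Nexon plays Std3 (best of 0, -4, 7, -3); Orbyt gets 0.
- Gamma → Nexon plays Std2 (best of -5, 8, -2, -5); Orbyt gets 9.
Among 0, 0, 9, the best is 9 at Gamma. Subgame-perfect outcome: (Std2, Gamma) with payoffs (8, 9).

9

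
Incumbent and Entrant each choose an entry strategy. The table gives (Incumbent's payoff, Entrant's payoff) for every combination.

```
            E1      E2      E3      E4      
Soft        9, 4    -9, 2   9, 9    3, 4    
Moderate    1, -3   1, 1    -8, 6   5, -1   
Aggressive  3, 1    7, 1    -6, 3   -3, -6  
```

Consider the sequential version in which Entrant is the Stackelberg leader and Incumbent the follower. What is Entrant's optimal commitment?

Solve by backward induction (Entrant leads).
- E1 → Incumbent plays Soft (best of 9, 1, 3); Entrant gets 4.
- E2 → Incumbent plays Aggressive (best of -9, 1, 7); Entrant gets 1.
- E3 → Incumbent plays Soft (best of 9, -8, -6); Entrant gets 9.
- E4 → Incumbent plays Moderate (best of 3, 5, -3); Entrant gets -1.
Entrant's induced payoffs are 4, 1, 9, -1, so Entrant commits to E3. Subgame-perfect outcome: (Soft, E3) with payoffs (9, 9).

E3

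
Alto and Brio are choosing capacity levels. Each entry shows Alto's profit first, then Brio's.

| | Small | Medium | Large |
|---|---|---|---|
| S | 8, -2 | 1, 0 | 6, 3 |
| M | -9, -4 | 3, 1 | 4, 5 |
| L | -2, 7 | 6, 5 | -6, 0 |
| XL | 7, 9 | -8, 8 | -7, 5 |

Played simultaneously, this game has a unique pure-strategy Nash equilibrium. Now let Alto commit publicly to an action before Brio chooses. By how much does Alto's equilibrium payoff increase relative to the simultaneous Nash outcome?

Work backward from Brio's decision.
- S → Brio plays Large (best of -2, 0, 3); Alto gets 6.
- M → Brio plays Large (best of -4, 1, 5); Alto gets 4.
- L → Brio plays Small (best of 7, 5, 0); Alto gets -2.
- XL → Brio plays Small (best of 9, 8, 5); Alto gets 7.
Maximizing over 6, 4, -2, 7, Alto chooses XL. Subgame-perfect outcome: (XL, Small) with payoffs (7, 9).
Under simultaneous play:
Alto's best replies: Small→S; Medium→L; Large→S.
Brio's best replies: S→Large; M→Large; L→Small; XL→Small.
The unique mutual best reply is (S, Large), giving (6, 3).
Alto's commitment gain: 7 − 6 = 1.

1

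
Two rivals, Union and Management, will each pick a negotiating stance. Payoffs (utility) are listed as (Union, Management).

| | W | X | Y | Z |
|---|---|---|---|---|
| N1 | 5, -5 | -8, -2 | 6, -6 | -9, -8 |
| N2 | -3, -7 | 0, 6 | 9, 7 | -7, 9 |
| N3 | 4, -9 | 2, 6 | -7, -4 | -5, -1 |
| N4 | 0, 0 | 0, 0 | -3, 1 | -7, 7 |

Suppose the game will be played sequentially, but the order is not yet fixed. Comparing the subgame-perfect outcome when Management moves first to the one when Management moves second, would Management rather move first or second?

first

If Union leads: Management's best replies are N1→X, N2→Z, N3→X, N4→Z; Union's induced payoffs -8, -7, 2, -7; outcome (N3, X), payoffs (2, 6).
If Management leads: Union's best replies are W→N1, X→N3, Y→N2, Z→N3; Management's induced payoffs -5, 6, 7, -1; outcome (N2, Y), payoffs (9, 7).
Management gets 7 moving first and 6 moving second, so Management prefers to move first.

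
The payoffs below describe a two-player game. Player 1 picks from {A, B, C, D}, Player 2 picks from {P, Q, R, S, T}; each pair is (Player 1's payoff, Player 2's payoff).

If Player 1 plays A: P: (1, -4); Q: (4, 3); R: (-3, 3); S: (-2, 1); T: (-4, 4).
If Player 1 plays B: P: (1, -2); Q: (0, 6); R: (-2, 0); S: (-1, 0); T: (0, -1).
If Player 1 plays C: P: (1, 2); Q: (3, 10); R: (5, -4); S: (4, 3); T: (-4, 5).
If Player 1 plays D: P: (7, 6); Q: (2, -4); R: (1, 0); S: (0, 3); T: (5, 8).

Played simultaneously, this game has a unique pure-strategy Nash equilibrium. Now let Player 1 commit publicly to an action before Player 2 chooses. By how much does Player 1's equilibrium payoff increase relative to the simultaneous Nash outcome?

Player 2 best-responds to each possible Player 1 move:
- A: Player 2 compares -4, 3, 3, 1, 4 and picks T; Player 1 would get -4.
- B: Player 2 compares -2, 6, 0, 0, -1 and picks Q; Player 1 would get 0.
- C: Player 2 compares 2, 10, -4, 3, 5 and picks Q; Player 1 would get 3.
- D: Player 2 compares 6, -4, 0, 3, 8 and picks T; Player 1 would get 5.
Among -4, 0, 3, 5, the best is 5 at D. Subgame-perfect outcome: (D, T) with payoffs (5, 8).
Under simultaneous play:
Player 1's best replies: P→D; Q→A; R→C; S→C; T→D.
Player 2's best replies: A→T; B→Q; C→Q; D→T.
Only (D, T) has each player best-responding; Nash payoffs (5, 8).
Player 1's commitment gain: 5 − 5 = 0.

0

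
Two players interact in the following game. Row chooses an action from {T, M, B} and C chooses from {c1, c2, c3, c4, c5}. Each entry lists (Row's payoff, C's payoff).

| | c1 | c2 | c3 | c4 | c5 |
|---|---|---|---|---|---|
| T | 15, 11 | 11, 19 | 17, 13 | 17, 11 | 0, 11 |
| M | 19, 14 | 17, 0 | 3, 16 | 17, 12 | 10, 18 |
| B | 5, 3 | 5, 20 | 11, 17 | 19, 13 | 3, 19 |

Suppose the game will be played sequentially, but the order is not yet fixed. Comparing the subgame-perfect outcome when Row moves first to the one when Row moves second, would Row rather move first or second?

first

If Row leads: C's best replies are T→c2, M→c5, B→c2; Row's induced payoffs 11, 10, 5; outcome (T, c2), payoffs (11, 19).
If C leads: Row's best replies are c1→M, c2→M, c3→T, c4→B, c5→M; C's induced payoffs 14, 0, 13, 13, 18; outcome (M, c5), payoffs (10, 18).
Row gets 11 moving first and 10 moving second, so Row prefers to move first.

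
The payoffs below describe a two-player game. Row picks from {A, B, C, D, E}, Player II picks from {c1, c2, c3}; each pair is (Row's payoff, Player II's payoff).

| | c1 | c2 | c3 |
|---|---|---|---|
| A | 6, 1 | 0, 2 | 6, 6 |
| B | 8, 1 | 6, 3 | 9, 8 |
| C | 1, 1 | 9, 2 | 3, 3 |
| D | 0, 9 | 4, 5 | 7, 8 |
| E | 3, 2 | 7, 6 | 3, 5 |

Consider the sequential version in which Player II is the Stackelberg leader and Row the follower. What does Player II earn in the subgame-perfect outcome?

Work backward from Row's decision.
- c1: BR = B, leader payoff 1.
- c2: BR = C, leader payoff 2.
- c3: BR = B, leader payoff 8.
Among 1, 2, 8, the best is 8 at c3. Subgame-perfect outcome: (B, c3) with payoffs (9, 8).

8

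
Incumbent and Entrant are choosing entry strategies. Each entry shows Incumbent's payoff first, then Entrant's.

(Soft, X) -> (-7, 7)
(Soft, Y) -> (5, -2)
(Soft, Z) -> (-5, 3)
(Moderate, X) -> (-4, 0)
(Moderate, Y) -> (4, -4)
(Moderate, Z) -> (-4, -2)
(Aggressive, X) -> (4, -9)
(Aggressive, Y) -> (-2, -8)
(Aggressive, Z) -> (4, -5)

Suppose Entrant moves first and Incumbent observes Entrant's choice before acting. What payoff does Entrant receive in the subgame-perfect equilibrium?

Work backward from Incumbent's decision.
- X: Incumbent compares -7, -4, 4 and picks Aggressive; Entrant would get -9.
- Y: Incumbent compares 5, 4, -2 and picks Soft; Entrant would get -2.
- Z: Incumbent compares -5, -4, 4 and picks Aggressive; Entrant would get -5.
Entrant's induced payoffs are -9, -2, -5, so Entrant commits to Y. Subgame-perfect outcome: (Soft, Y) with payoffs (5, -2).

-2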